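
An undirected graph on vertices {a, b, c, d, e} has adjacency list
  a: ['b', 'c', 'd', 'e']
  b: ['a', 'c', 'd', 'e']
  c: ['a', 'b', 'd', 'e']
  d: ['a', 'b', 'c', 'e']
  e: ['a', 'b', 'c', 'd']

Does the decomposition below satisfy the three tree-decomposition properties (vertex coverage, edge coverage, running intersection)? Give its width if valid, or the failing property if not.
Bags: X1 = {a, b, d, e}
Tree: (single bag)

No — vertex c appears in no bag.

A tree decomposition must satisfy three properties: every vertex lies in some bag; for every edge, both endpoints lie together in some bag; and for every vertex, the bags containing it form a connected subtree. Here vertex c appears in no bag, so the decomposition is invalid.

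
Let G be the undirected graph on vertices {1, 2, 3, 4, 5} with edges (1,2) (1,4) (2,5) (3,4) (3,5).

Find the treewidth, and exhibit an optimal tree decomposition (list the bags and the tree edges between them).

The largest bag has 3 vertices, giving width 2; this decomposition certifies tw(G) ≤ 2. Since 1–4–3–5–2–1 is a cycle in G, G is not acyclic. Forests are exactly the graphs of treewidth ≤ 1, so tw(G) ≥ 2. Hence tw(G) = 2 exactly.

Treewidth 2.
One optimal decomposition is:
Bags: B1 = {1, 3, 4}  B2 = {1, 3, 5}  B3 = {1, 2, 5}
Tree: B1–B2, B2–B3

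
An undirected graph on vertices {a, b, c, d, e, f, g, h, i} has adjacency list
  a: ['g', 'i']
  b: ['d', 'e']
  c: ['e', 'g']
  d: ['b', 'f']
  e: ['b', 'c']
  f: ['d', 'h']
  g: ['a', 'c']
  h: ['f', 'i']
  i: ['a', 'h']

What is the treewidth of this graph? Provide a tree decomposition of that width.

Each bag holds 3 vertices, so the decomposition has width 2, which upper-bounds the treewidth. The edges g–c–e–b–d–f–h–i–a–g form a cycle, so G is not a tree and its treewidth is at least 2. Hence tw(G) = 2 exactly.

Treewidth 2.
One optimal decomposition is:
Bags: B1 = {c, e, g}  B2 = {b, e, g}  B3 = {b, d, g}  B4 = {d, f, g}  B5 = {f, g, h}  B6 = {g, h, i}  B7 = {a, g, i}
Tree: B1–B2, B2–B3, B3–B4, B4–B5, B5–B6, B6–B7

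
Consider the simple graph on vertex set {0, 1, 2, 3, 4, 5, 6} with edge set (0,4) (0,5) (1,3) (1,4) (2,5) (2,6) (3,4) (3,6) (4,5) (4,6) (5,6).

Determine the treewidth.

A width-2 tree decomposition is:
Bags: B1 = {4, 5, 6}  B2 = {2, 5, 6}  B3 = {0, 4, 5}  B4 = {3, 4, 6}  B5 = {1, 3, 4}
Tree: B1–B2, B1–B3, B1–B4, B4–B5
Each bag holds 3 vertices, so the decomposition has width 2, which upper-bounds the treewidth. On the other hand G contains the 3-clique {2, 5, 6}. A clique must lie in a single bag of any decomposition, so no decomposition can have width below 2. The upper and lower bounds meet at 2, so that is the treewidth.

2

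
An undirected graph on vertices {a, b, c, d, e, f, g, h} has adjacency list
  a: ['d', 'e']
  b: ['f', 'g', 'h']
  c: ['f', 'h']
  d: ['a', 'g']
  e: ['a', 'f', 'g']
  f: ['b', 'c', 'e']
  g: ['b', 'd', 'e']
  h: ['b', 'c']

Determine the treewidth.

A width-2 tree decomposition is:
Bags: B1 = {a, d, e}  B2 = {d, e, g}  B3 = {e, f, g}  B4 = {b, f, g}  B5 = {b, c, f}  B6 = {b, c, h}
Tree: B1–B2, B2–B3, B3–B4, B4–B5, B5–B6
Each bag holds 3 vertices, so the decomposition has width 2, which upper-bounds the treewidth. For the lower bound, G contains the cycle a–d–g–e–a, so G is not a forest; only forests have treewidth ≤ 1, hence tw(G) ≥ 2. Therefore the treewidth is 2.

2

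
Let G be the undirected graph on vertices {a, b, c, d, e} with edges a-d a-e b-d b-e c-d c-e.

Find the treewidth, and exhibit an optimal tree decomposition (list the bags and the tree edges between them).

Every bag has size at most 3, so the width is 3 − 1 = 2 and tw(G) ≤ 2. For the lower bound, G contains the cycle e–b–d–c–e, so G is not a forest; only forests have treewidth ≤ 1, hence tw(G) ≥ 2. The upper and lower bounds meet at 2, so that is the treewidth.

Treewidth 2.
One optimal decomposition is:
Bags: B1 = {b, d, e}  B2 = {c, d, e}  B3 = {a, d, e}
Tree: B1–B2, B2–B3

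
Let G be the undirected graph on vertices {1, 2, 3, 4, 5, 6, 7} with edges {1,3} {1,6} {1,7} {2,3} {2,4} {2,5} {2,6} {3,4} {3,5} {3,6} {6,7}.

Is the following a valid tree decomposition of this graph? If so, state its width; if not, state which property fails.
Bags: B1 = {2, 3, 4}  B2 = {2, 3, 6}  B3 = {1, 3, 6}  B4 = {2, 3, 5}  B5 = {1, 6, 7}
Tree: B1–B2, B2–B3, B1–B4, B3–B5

Checking the three conditions: (i) the bags cover all of {1, 2, 3, 4, 5, 6, 7}; (ii) for each edge, some bag contains both endpoints; (iii) the bags containing any fixed vertex form a subtree. All hold, so the decomposition is valid with width 3 − 1 = 2.

Yes; width 2.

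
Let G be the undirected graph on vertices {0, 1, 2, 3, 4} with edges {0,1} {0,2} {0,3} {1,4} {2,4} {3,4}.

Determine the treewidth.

A width-2 tree decomposition is:
Bags: B1 = {0, 2, 4}  B2 = {0, 3, 4}  B3 = {0, 1, 4}
Tree: B1–B2, B2–B3
The largest bag has 3 vertices, giving width 2; this decomposition certifies tw(G) ≤ 2. Since 2–4–3–0–2 is a cycle in G, G is not acyclic. Forests are exactly the graphs of treewidth ≤ 1, so tw(G) ≥ 2. Therefore the treewidth is 2.

2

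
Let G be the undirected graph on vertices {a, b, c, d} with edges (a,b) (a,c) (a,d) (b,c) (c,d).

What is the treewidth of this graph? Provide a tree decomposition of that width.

Every bag has size at most 3, so the width is 3 − 1 = 2 and tw(G) ≤ 2. For the lower bound, the 3 vertices {a, c, d} are pairwise adjacent, and any tree decomposition puts a clique entirely inside one bag — forcing width ≥ 2. The upper and lower bounds meet at 2, so that is the treewidth.

Treewidth 2.
One optimal decomposition is:
Bags: B1 = {a, c, d}  B2 = {a, b, c}
Tree: B1–B2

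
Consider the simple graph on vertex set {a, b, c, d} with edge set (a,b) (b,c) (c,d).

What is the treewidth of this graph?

A width-1 tree decomposition is:
Bags: B1 = {a, b}  B2 = {b, c}  B3 = {c, d}
Tree: B1–B2, B2–B3
Each bag holds 2 vertices, so the decomposition has width 1, which upper-bounds the treewidth. G has an edge, so its treewidth is at least 1. Therefore the treewidth is 1.

1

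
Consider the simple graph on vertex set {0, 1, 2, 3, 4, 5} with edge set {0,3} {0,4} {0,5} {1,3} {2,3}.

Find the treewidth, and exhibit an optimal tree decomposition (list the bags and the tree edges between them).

Treewidth 1.
One such decomposition:
Bags: B1 = {0, 5}  B2 = {0, 3}  B3 = {2, 3}  B4 = {0, 4}  B5 = {1, 3}
Tree: B1–B2, B2–B3, B1–B4, B2–B5

Each bag holds 2 vertices, so the decomposition has width 1, which upper-bounds the treewidth. G has an edge, so its treewidth is at least 1. Combining the bounds, tw(G) = 1.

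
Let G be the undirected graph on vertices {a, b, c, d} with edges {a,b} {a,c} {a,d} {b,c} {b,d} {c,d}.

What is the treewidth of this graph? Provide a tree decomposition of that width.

With just one bag of size 4, the width is 4 − 1 = 3, so tw(G) ≤ 3. For the lower bound, the 4 vertices {a, b, c, d} are pairwise adjacent, and any tree decomposition puts a clique entirely inside one bag — forcing width ≥ 3. Hence tw(G) = 3 exactly.

Treewidth 3.
Bags: B1 = {a, b, c, d}
Tree: (single bag)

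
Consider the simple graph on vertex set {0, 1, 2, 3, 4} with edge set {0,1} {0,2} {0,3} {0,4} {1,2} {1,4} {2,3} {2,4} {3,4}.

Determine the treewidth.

A width-3 tree decomposition is:
Bags: B1 = {0, 2, 3, 4}  B2 = {0, 1, 2, 4}
Tree: B1–B2
Each bag holds 4 vertices, so the decomposition has width 3, which upper-bounds the treewidth. Conversely, {0, 1, 2, 4} is a clique of size 4, and the vertices of any clique must share a bag in every tree decomposition; so some bag has ≥ 4 vertices and tw(G) ≥ 3. Hence tw(G) = 3 exactly.

3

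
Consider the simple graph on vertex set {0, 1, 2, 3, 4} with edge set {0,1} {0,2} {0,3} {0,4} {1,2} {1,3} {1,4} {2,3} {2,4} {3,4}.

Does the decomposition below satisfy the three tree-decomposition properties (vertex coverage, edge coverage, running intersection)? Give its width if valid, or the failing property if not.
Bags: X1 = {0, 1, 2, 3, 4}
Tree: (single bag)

Yes; width 4.

Every vertex of G appears in some bag (union = {0, 1, 2, 3, 4}); every edge is covered by a bag; and for each vertex v the set of bags containing v is connected in the bag tree. The decomposition is therefore valid. The largest bag has 5 vertices, so the width is 4.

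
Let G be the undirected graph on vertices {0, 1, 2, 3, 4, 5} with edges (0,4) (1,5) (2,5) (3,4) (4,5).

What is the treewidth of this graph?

A width-1 tree decomposition is:
Bags: B1 = {4, 5}  B2 = {3, 4}  B3 = {1, 5}  B4 = {0, 4}  B5 = {2, 5}
Tree: B1–B2, B1–B3, B2–B4, B1–B5
Every bag has size at most 2, so the width is 2 − 1 = 1 and tw(G) ≤ 1. Any graph with an edge has treewidth ≥ 1, and G has the edge 4–5. Hence tw(G) = 1 exactly.

1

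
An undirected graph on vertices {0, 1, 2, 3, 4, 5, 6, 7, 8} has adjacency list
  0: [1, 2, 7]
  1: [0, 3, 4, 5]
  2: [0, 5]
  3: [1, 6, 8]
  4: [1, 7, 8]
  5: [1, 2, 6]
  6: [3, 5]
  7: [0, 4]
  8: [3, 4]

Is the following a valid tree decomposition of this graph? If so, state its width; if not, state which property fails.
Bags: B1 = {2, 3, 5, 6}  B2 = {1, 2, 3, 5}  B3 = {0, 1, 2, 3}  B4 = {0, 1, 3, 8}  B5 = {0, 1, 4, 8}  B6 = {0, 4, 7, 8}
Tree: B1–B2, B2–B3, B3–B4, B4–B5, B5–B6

Every vertex of G appears in some bag (union = {0, 1, 2, 3, 4, 5, 6, 7, 8}); every edge is covered by a bag; and for each vertex v the set of bags containing v is connected in the bag tree. The decomposition is therefore valid. The largest bag has 4 vertices, so the width is 3.

Yes; width 3.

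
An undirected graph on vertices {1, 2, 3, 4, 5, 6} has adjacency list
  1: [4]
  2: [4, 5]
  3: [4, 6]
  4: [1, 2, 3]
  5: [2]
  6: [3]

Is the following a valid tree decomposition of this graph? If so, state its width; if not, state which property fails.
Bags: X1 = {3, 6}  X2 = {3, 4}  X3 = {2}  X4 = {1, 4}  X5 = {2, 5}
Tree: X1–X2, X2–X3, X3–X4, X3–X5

A tree decomposition must satisfy three properties: every vertex lies in some bag; for every edge, both endpoints lie together in some bag; and for every vertex, the bags containing it form a connected subtree. Here edge (4,2) lies in no bag, so the decomposition is invalid.

No — edge (4,2) lies in no bag.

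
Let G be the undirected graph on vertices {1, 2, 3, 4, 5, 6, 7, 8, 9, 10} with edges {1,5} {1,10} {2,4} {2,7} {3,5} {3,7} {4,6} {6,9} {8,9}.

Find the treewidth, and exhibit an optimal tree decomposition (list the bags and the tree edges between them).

Every bag has size at most 2, so the width is 2 − 1 = 1 and tw(G) ≤ 1. Any graph with an edge has treewidth ≥ 1, and G has the edge 10–1. The upper and lower bounds meet at 1, so that is the treewidth.

Treewidth 1.
Bags: B1 = {1, 10}  B2 = {1, 5}  B3 = {3, 5}  B4 = {3, 7}  B5 = {2, 7}  B6 = {2, 4}  B7 = {4, 6}  B8 = {6, 9}  B9 = {8, 9}
Tree: B1–B2, B2–B3, B3–B4, B4–B5, B5–B6, B6–B7, B7–B8, B8–B9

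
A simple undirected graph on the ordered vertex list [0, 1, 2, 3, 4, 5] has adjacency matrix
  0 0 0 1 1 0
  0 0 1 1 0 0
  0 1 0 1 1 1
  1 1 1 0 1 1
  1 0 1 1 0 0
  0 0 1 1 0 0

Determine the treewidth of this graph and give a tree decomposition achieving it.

Each bag holds 3 vertices, so the decomposition has width 2, which upper-bounds the treewidth. For the lower bound, the 3 vertices {0, 3, 4} are pairwise adjacent, and any tree decomposition puts a clique entirely inside one bag — forcing width ≥ 2. Therefore the treewidth is 2.

Treewidth 2.
Bags: B1 = {2, 3, 4}  B2 = {1, 2, 3}  B3 = {2, 3, 5}  B4 = {0, 3, 4}
Tree: B1–B2, B1–B3, B1–B4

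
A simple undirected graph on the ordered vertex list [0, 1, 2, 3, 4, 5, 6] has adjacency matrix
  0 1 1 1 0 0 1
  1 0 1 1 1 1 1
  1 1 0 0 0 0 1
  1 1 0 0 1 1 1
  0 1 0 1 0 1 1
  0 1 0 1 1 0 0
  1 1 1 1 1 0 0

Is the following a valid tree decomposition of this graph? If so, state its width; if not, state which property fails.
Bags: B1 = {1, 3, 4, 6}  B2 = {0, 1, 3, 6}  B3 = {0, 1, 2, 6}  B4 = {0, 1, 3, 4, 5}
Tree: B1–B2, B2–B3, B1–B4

No — bags containing vertex 0 are not connected in the tree.

A tree decomposition must satisfy three properties: every vertex lies in some bag; for every edge, both endpoints lie together in some bag; and for every vertex, the bags containing it form a connected subtree. Here bags containing vertex 0 are not connected in the tree, so the decomposition is invalid.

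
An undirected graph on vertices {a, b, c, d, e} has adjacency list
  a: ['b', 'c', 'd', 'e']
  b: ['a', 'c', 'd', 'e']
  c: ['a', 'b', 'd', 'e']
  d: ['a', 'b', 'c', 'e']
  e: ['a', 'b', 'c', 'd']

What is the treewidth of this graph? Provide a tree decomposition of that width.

With just one bag of size 5, the width is 5 − 1 = 4, so tw(G) ≤ 4. On the other hand G contains the 5-clique {a, b, c, d, e}. A clique must lie in a single bag of any decomposition, so no decomposition can have width below 4. The upper and lower bounds meet at 4, so that is the treewidth.

Treewidth 4.
One optimal decomposition is:
Bags: B1 = {a, b, c, d, e}
Tree: (single bag)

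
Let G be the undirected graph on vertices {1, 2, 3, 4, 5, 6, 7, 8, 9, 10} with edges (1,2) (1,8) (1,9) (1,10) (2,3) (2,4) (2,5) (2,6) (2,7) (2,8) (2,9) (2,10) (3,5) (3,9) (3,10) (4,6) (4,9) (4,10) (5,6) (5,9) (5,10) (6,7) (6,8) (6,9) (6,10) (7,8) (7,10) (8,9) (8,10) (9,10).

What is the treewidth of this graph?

A width-4 tree decomposition is:
Bags: B1 = {2, 4, 6, 9, 10}  B2 = {2, 6, 8, 9, 10}  B3 = {1, 2, 8, 9, 10}  B4 = {2, 5, 6, 9, 10}  B5 = {2, 3, 5, 9, 10}  B6 = {2, 6, 7, 8, 10}
Tree: B1–B2, B2–B3, B2–B4, B4–B5, B2–B6
The largest bag has 5 vertices, giving width 4; this decomposition certifies tw(G) ≤ 4. Conversely, {1, 2, 8, 9, 10} is a clique of size 5, and the vertices of any clique must share a bag in every tree decomposition; so some bag has ≥ 5 vertices and tw(G) ≥ 4. Therefore the treewidth is 4.

4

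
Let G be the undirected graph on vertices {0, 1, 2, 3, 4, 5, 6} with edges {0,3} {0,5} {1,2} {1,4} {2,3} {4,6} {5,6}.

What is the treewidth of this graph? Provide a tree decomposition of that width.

Every bag has size at most 3, so the width is 3 − 1 = 2 and tw(G) ≤ 2. The edges 0–3–2–1–4–6–5–0 form a cycle, so G is not a tree and its treewidth is at least 2. Hence tw(G) = 2 exactly.

Treewidth 2.
One such decomposition:
Bags: B1 = {0, 2, 3}  B2 = {0, 1, 2}  B3 = {0, 1, 4}  B4 = {0, 4, 6}  B5 = {0, 5, 6}
Tree: B1–B2, B2–B3, B3–B4, B4–B5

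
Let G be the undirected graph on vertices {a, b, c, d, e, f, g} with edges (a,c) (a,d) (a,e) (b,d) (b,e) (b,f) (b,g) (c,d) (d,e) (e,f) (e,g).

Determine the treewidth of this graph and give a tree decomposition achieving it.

Every bag has size at most 3, so the width is 3 − 1 = 2 and tw(G) ≤ 2. For the lower bound, the 3 vertices {a, d, e} are pairwise adjacent, and any tree decomposition puts a clique entirely inside one bag — forcing width ≥ 2. The upper and lower bounds meet at 2, so that is the treewidth.

Treewidth 2.
One such decomposition:
Bags: B1 = {a, d, e}  B2 = {b, d, e}  B3 = {a, c, d}  B4 = {b, e, f}  B5 = {b, e, g}
Tree: B1–B2, B1–B3, B2–B4, B2–B5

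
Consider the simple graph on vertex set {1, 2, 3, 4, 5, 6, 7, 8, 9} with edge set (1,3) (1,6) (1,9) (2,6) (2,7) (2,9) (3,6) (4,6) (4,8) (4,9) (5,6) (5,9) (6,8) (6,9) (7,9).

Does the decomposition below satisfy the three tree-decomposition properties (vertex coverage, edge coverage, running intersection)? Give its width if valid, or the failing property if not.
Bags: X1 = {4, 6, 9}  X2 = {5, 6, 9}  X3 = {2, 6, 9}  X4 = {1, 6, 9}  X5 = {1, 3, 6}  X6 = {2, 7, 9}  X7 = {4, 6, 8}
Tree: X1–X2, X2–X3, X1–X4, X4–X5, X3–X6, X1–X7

Yes; width 2.

Checking the three conditions: (i) the bags cover all of {1, 2, 3, 4, 5, 6, 7, 8, 9}; (ii) for each edge, some bag contains both endpoints; (iii) the bags containing any fixed vertex form a subtree. All hold, so the decomposition is valid with width 3 − 1 = 2.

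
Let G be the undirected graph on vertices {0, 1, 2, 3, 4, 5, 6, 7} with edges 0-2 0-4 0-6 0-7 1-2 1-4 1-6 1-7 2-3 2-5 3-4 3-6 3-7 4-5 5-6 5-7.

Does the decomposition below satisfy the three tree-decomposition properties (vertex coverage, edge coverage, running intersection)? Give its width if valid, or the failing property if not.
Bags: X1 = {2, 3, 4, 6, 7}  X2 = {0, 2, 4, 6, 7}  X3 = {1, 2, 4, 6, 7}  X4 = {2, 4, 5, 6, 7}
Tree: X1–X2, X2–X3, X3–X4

Yes; width 4.

Vertex coverage: the bags together contain {0, 1, 2, 3, 4, 5, 6, 7}, the full vertex set. Edge coverage: each edge of G has both endpoints in at least one bag. Running intersection: for every vertex, the bags containing it form a connected subtree. All three properties hold, so this is a valid tree decomposition of width max|bag| − 1 = 4, and hence tw(G) ≤ 4.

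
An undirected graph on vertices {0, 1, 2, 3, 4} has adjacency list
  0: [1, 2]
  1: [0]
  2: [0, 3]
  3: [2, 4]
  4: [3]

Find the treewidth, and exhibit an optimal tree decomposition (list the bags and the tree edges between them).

Treewidth 1.
Bags: B1 = {3, 4}  B2 = {2, 3}  B3 = {0, 2}  B4 = {0, 1}
Tree: B1–B2, B2–B3, B3–B4

Each bag holds 2 vertices, so the decomposition has width 1, which upper-bounds the treewidth. Since G has at least one edge (e.g. 4–3), it is not an edgeless graph, so tw(G) ≥ 1. Hence tw(G) = 1 exactly.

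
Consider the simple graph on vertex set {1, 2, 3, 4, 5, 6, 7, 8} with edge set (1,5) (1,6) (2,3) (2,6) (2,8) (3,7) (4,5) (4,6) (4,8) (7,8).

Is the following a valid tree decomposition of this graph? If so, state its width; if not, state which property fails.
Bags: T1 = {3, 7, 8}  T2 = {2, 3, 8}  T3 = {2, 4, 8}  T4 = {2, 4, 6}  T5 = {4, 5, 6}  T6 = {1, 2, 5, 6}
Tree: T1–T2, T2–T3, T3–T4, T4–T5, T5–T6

No — bags containing vertex 2 are not connected in the tree.

A tree decomposition must satisfy three properties: every vertex lies in some bag; for every edge, both endpoints lie together in some bag; and for every vertex, the bags containing it form a connected subtree. Here bags containing vertex 2 are not connected in the tree, so the decomposition is invalid.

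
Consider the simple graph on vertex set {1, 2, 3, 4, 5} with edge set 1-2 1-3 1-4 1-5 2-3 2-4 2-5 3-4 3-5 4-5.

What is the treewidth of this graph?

A width-4 tree decomposition is:
Bags: B1 = {1, 2, 3, 4, 5}
Tree: (single bag)
A single bag containing all 5 vertices is trivially a valid decomposition of width 4. On the other hand G contains the 5-clique {1, 2, 3, 4, 5}. A clique must lie in a single bag of any decomposition, so no decomposition can have width below 4. Hence tw(G) = 4 exactly.

4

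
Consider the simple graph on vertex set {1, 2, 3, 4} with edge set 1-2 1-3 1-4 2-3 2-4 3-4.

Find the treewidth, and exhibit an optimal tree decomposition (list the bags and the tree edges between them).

Treewidth 3.
Bags: B1 = {1, 2, 3, 4}
Tree: (single bag)

A single bag containing all 4 vertices is trivially a valid decomposition of width 3. For the lower bound, the 4 vertices {1, 2, 3, 4} are pairwise adjacent, and any tree decomposition puts a clique entirely inside one bag — forcing width ≥ 3. Combining the bounds, tw(G) = 3.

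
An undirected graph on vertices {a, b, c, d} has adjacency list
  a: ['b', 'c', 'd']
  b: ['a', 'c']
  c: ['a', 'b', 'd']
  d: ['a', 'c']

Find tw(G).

A width-2 tree decomposition is:
Bags: B1 = {a, b, c}  B2 = {a, c, d}
Tree: B1–B2
Each bag holds 3 vertices, so the decomposition has width 2, which upper-bounds the treewidth. Conversely, {a, c, d} is a clique of size 3, and the vertices of any clique must share a bag in every tree decomposition; so some bag has ≥ 3 vertices and tw(G) ≥ 2. Therefore the treewidth is 2.

2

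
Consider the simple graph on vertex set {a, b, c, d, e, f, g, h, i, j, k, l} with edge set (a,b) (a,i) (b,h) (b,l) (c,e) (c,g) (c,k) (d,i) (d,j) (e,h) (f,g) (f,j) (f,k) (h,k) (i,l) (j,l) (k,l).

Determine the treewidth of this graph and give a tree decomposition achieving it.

The largest bag has 4 vertices, giving width 3; this decomposition certifies tw(G) ≤ 3. For the lower bound: the 4 vertex sets {a,d,i}, {b}, {l}, {f,h,j,k} are disjoint, each induces a connected subgraph, and every pair is joined by at least one edge of G. Contracting each set to a single vertex therefore yields K_{4} as a minor, and since treewidth is minor-monotone, tw(G) ≥ tw(K_{4}) = 3. Combining the bounds, tw(G) = 3.

Treewidth 3.
Bags: B1 = {a, b, d, i}  B2 = {b, d, i, l}  B3 = {b, d, j, l}  B4 = {b, h, j, l}  B5 = {h, j, k, l}  B6 = {f, h, j, k}  B7 = {e, f, h, k}  B8 = {c, e, f, k}  B9 = {c, e, f, g}
Tree: B1–B2, B2–B3, B3–B4, B4–B5, B5–B6, B6–B7, B7–B8, B8–B9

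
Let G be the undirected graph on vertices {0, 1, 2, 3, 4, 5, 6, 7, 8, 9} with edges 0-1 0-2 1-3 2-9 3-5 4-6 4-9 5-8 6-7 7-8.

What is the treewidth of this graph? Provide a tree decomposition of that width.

Every bag has size at most 3, so the width is 3 − 1 = 2 and tw(G) ≤ 2. The edges 4–6–7–8–5–3–1–0–2–9–4 form a cycle, so G is not a tree and its treewidth is at least 2. Therefore the treewidth is 2.

Treewidth 2.
One optimal decomposition is:
Bags: B1 = {4, 6, 7}  B2 = {4, 7, 8}  B3 = {4, 5, 8}  B4 = {3, 4, 5}  B5 = {1, 3, 4}  B6 = {0, 1, 4}  B7 = {0, 2, 4}  B8 = {2, 4, 9}
Tree: B1–B2, B2–B3, B3–B4, B4–B5, B5–B6, B6–B7, B7–B8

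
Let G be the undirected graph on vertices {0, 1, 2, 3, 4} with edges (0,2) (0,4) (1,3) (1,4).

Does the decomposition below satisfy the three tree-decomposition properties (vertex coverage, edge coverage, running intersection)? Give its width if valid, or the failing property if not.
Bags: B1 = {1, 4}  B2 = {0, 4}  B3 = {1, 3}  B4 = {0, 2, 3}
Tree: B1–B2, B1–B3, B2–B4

A tree decomposition must satisfy three properties: every vertex lies in some bag; for every edge, both endpoints lie together in some bag; and for every vertex, the bags containing it form a connected subtree. Here bags containing vertex 3 are not connected in the tree, so the decomposition is invalid.

No — bags containing vertex 3 are not connected in the tree.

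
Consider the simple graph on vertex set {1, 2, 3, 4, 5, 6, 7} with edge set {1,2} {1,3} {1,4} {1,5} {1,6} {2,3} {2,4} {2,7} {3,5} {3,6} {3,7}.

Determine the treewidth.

2

A width-2 tree decomposition is:
Bags: B1 = {1, 2, 3}  B2 = {2, 3, 7}  B3 = {1, 2, 4}  B4 = {1, 3, 6}  B5 = {1, 3, 5}
Tree: B1–B2, B1–B3, B1–B4, B1–B5
The largest bag has 3 vertices, giving width 2; this decomposition certifies tw(G) ≤ 2. Conversely, {1, 2, 3} is a clique of size 3, and the vertices of any clique must share a bag in every tree decomposition; so some bag has ≥ 3 vertices and tw(G) ≥ 2. Combining the bounds, tw(G) = 2.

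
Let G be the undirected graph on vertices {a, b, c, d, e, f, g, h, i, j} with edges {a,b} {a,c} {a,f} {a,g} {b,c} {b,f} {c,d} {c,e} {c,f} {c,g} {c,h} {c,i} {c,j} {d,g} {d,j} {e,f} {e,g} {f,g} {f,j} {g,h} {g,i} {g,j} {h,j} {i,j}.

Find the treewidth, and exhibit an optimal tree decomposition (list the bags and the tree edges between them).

Treewidth 3.
One optimal decomposition is:
Bags: B1 = {c, f, g, j}  B2 = {a, c, f, g}  B3 = {c, e, f, g}  B4 = {c, g, h, j}  B5 = {c, g, i, j}  B6 = {c, d, g, j}  B7 = {a, b, c, f}
Tree: B1–B2, B2–B3, B1–B4, B4–B5, B1–B6, B2–B7

The largest bag has 4 vertices, giving width 3; this decomposition certifies tw(G) ≤ 3. On the other hand G contains the 4-clique {c, d, g, j}. A clique must lie in a single bag of any decomposition, so no decomposition can have width below 3. Combining the bounds, tw(G) = 3.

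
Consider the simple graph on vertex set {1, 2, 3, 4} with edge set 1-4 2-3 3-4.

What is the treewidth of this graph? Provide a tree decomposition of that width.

Treewidth 1.
Bags: B1 = {1, 4}  B2 = {3, 4}  B3 = {2, 3}
Tree: B1–B2, B2–B3

Each bag holds 2 vertices, so the decomposition has width 1, which upper-bounds the treewidth. Any graph with an edge has treewidth ≥ 1, and G has the edge 1–4. Hence tw(G) = 1 exactly.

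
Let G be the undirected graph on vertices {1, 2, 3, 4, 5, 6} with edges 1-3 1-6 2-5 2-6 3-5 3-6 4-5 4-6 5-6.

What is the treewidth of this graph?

2

A width-2 tree decomposition is:
Bags: B1 = {3, 5, 6}  B2 = {4, 5, 6}  B3 = {2, 5, 6}  B4 = {1, 3, 6}
Tree: B1–B2, B2–B3, B1–B4
Every bag has size at most 3, so the width is 3 − 1 = 2 and tw(G) ≤ 2. For the lower bound, the 3 vertices {1, 3, 6} are pairwise adjacent, and any tree decomposition puts a clique entirely inside one bag — forcing width ≥ 2. The upper and lower bounds meet at 2, so that is the treewidth.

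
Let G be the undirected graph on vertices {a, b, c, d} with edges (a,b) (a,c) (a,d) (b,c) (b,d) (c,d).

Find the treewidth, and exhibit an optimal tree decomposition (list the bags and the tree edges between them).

Treewidth 3.
Bags: B1 = {a, b, c, d}
Tree: (single bag)

With just one bag of size 4, the width is 4 − 1 = 3, so tw(G) ≤ 3. Conversely, {a, b, c, d} is a clique of size 4, and the vertices of any clique must share a bag in every tree decomposition; so some bag has ≥ 4 vertices and tw(G) ≥ 3. Therefore the treewidth is 3.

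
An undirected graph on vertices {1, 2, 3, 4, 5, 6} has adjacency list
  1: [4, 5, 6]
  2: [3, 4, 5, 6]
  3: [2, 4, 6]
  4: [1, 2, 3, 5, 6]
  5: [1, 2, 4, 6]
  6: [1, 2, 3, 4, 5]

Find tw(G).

A width-3 tree decomposition is:
Bags: B1 = {2, 4, 5, 6}  B2 = {1, 4, 5, 6}  B3 = {2, 3, 4, 6}
Tree: B1–B2, B1–B3
Each bag holds 4 vertices, so the decomposition has width 3, which upper-bounds the treewidth. Conversely, {1, 4, 5, 6} is a clique of size 4, and the vertices of any clique must share a bag in every tree decomposition; so some bag has ≥ 4 vertices and tw(G) ≥ 3. The upper and lower bounds meet at 3, so that is the treewidth.

3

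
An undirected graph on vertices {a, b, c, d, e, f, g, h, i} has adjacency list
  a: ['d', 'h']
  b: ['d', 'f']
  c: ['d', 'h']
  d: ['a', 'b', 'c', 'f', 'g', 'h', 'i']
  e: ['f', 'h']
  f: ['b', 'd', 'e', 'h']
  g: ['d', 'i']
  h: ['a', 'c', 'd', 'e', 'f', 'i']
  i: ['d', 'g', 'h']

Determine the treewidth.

A width-2 tree decomposition is:
Bags: B1 = {a, d, h}  B2 = {d, f, h}  B3 = {b, d, f}  B4 = {d, h, i}  B5 = {e, f, h}  B6 = {d, g, i}  B7 = {c, d, h}
Tree: B1–B2, B2–B3, B2–B4, B2–B5, B4–B6, B4–B7
Each bag holds 3 vertices, so the decomposition has width 2, which upper-bounds the treewidth. For the lower bound, the 3 vertices {d, g, i} are pairwise adjacent, and any tree decomposition puts a clique entirely inside one bag — forcing width ≥ 2. Therefore the treewidth is 2.

2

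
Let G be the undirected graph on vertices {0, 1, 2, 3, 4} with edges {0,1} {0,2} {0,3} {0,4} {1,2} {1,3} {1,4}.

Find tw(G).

2

A width-2 tree decomposition is:
Bags: B1 = {0, 1, 3}  B2 = {0, 1, 4}  B3 = {0, 1, 2}
Tree: B1–B2, B1–B3
Every bag has size at most 3, so the width is 3 − 1 = 2 and tw(G) ≤ 2. On the other hand G contains the 3-clique {0, 1, 2}. A clique must lie in a single bag of any decomposition, so no decomposition can have width below 2. Hence tw(G) = 2 exactly.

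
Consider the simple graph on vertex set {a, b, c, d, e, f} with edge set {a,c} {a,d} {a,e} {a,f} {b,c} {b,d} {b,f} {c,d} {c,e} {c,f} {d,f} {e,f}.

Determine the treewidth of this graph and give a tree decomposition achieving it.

Every bag has size at most 4, so the width is 4 − 1 = 3 and tw(G) ≤ 3. Conversely, {a, c, d, f} is a clique of size 4, and the vertices of any clique must share a bag in every tree decomposition; so some bag has ≥ 4 vertices and tw(G) ≥ 3. Therefore the treewidth is 3.

Treewidth 3.
One such decomposition:
Bags: B1 = {a, c, d, f}  B2 = {a, c, e, f}  B3 = {b, c, d, f}
Tree: B1–B2, B1–B3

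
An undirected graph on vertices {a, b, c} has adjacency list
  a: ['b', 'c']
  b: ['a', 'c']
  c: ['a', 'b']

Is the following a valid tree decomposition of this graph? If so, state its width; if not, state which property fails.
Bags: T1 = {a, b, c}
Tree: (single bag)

Yes; width 2.

Checking the three conditions: (i) the bags cover all of {a, b, c}; (ii) for each edge, some bag contains both endpoints; (iii) the bags containing any fixed vertex form a subtree. All hold, so the decomposition is valid with width 3 − 1 = 2.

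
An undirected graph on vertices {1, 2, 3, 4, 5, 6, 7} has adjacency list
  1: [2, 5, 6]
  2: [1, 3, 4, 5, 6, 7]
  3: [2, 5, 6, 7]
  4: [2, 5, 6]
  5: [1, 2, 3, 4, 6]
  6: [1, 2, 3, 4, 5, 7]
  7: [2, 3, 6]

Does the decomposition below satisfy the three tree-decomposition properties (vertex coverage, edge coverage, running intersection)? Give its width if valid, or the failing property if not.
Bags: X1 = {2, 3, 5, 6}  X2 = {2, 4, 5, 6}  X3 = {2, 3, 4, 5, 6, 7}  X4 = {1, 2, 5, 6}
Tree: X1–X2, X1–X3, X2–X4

A tree decomposition must satisfy three properties: every vertex lies in some bag; for every edge, both endpoints lie together in some bag; and for every vertex, the bags containing it form a connected subtree. Here bags containing vertex 4 are not connected in the tree, so the decomposition is invalid.

No — bags containing vertex 4 are not connected in the tree.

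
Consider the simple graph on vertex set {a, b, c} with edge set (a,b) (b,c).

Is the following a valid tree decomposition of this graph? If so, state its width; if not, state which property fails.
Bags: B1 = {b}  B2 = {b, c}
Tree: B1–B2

A tree decomposition must satisfy three properties: every vertex lies in some bag; for every edge, both endpoints lie together in some bag; and for every vertex, the bags containing it form a connected subtree. Here vertex a appears in no bag, so the decomposition is invalid.

No — vertex a appears in no bag.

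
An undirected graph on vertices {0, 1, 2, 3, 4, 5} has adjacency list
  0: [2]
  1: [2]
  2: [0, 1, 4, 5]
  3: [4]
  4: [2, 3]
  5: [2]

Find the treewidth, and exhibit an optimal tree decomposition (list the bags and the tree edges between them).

Every bag has size at most 2, so the width is 2 − 1 = 1 and tw(G) ≤ 1. Any graph with an edge has treewidth ≥ 1, and G has the edge 2–4. Combining the bounds, tw(G) = 1.

Treewidth 1.
Bags: B1 = {2, 4}  B2 = {2, 5}  B3 = {1, 2}  B4 = {3, 4}  B5 = {0, 2}
Tree: B1–B2, B1–B3, B1–B4, B3–B5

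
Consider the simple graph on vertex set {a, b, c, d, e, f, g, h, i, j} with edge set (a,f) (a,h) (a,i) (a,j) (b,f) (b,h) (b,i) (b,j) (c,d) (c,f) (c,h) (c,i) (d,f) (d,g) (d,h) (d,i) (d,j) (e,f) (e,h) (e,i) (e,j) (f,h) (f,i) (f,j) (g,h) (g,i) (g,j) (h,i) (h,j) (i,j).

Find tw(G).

A width-4 tree decomposition is:
Bags: B1 = {d, f, h, i, j}  B2 = {e, f, h, i, j}  B3 = {b, f, h, i, j}  B4 = {c, d, f, h, i}  B5 = {d, g, h, i, j}  B6 = {a, f, h, i, j}
Tree: B1–B2, B2–B3, B1–B4, B1–B5, B3–B6
The largest bag has 5 vertices, giving width 4; this decomposition certifies tw(G) ≤ 4. For the lower bound, the 5 vertices {d, g, h, i, j} are pairwise adjacent, and any tree decomposition puts a clique entirely inside one bag — forcing width ≥ 4. Therefore the treewidth is 4.

4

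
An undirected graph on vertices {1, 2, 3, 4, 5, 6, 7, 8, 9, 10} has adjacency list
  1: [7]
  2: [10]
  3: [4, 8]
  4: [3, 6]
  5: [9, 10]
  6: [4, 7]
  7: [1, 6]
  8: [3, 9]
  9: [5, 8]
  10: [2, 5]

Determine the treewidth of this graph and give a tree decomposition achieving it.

The largest bag has 2 vertices, giving width 1; this decomposition certifies tw(G) ≤ 1. Any graph with an edge has treewidth ≥ 1, and G has the edge 1–7. Combining the bounds, tw(G) = 1.

Treewidth 1.
One optimal decomposition is:
Bags: B1 = {1, 7}  B2 = {6, 7}  B3 = {4, 6}  B4 = {3, 4}  B5 = {3, 8}  B6 = {8, 9}  B7 = {5, 9}  B8 = {5, 10}  B9 = {2, 10}
Tree: B1–B2, B2–B3, B3–B4, B4–B5, B5–B6, B6–B7, B7–B8, B8–B9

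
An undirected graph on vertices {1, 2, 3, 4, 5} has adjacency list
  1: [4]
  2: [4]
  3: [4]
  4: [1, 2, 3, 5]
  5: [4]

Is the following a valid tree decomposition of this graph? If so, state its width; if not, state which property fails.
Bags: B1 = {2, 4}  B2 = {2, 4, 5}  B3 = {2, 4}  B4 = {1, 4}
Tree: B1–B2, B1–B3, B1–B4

A tree decomposition must satisfy three properties: every vertex lies in some bag; for every edge, both endpoints lie together in some bag; and for every vertex, the bags containing it form a connected subtree. Here vertex 3 appears in no bag, so the decomposition is invalid.

No — vertex 3 appears in no bag.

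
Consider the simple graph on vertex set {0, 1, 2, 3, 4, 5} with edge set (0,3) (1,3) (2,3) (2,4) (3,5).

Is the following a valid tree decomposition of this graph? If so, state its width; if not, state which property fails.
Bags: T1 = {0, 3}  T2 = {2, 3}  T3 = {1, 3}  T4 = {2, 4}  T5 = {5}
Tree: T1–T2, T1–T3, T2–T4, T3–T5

No — edge (3,5) lies in no bag.

A tree decomposition must satisfy three properties: every vertex lies in some bag; for every edge, both endpoints lie together in some bag; and for every vertex, the bags containing it form a connected subtree. Here edge (3,5) lies in no bag, so the decomposition is invalid.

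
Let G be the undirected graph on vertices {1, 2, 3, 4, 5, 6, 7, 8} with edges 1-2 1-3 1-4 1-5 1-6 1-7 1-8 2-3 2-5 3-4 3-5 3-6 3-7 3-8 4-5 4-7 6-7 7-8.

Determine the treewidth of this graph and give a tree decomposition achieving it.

Treewidth 3.
Bags: B1 = {1, 3, 6, 7}  B2 = {1, 3, 4, 7}  B3 = {1, 3, 4, 5}  B4 = {1, 3, 7, 8}  B5 = {1, 2, 3, 5}
Tree: B1–B2, B2–B3, B1–B4, B3–B5

Every bag has size at most 4, so the width is 4 − 1 = 3 and tw(G) ≤ 3. On the other hand G contains the 4-clique {1, 2, 3, 5}. A clique must lie in a single bag of any decomposition, so no decomposition can have width below 3. Combining the bounds, tw(G) = 3.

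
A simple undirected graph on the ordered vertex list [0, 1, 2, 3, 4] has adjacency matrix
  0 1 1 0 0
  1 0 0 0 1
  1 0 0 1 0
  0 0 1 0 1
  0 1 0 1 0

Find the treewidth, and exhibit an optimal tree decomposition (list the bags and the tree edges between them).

Each bag holds 3 vertices, so the decomposition has width 2, which upper-bounds the treewidth. Since 3–4–1–0–2–3 is a cycle in G, G is not acyclic. Forests are exactly the graphs of treewidth ≤ 1, so tw(G) ≥ 2. Hence tw(G) = 2 exactly.

Treewidth 2.
One such decomposition:
Bags: B1 = {1, 3, 4}  B2 = {0, 1, 3}  B3 = {0, 2, 3}
Tree: B1–B2, B2–B3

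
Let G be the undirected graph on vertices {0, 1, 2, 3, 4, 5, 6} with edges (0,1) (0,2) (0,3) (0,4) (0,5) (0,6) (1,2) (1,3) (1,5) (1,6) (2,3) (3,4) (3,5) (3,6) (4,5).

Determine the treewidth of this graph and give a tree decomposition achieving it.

The largest bag has 4 vertices, giving width 3; this decomposition certifies tw(G) ≤ 3. On the other hand G contains the 4-clique {0, 1, 2, 3}. A clique must lie in a single bag of any decomposition, so no decomposition can have width below 3. The upper and lower bounds meet at 3, so that is the treewidth.

Treewidth 3.
Bags: B1 = {0, 1, 3, 5}  B2 = {0, 1, 3, 6}  B3 = {0, 1, 2, 3}  B4 = {0, 3, 4, 5}
Tree: B1–B2, B2–B3, B1–B4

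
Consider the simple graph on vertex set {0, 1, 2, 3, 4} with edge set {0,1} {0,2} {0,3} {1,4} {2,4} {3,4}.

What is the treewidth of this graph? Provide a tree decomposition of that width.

Treewidth 2.
One optimal decomposition is:
Bags: B1 = {0, 2, 4}  B2 = {0, 1, 4}  B3 = {0, 3, 4}
Tree: B1–B2, B2–B3

The largest bag has 3 vertices, giving width 2; this decomposition certifies tw(G) ≤ 2. For the lower bound, G contains the cycle 2–4–1–0–2, so G is not a forest; only forests have treewidth ≤ 1, hence tw(G) ≥ 2. The upper and lower bounds meet at 2, so that is the treewidth.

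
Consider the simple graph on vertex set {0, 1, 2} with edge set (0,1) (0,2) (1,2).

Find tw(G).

2

A width-2 tree decomposition is:
Bags: B1 = {0, 1, 2}
Tree: (single bag)
With just one bag of size 3, the width is 3 − 1 = 2, so tw(G) ≤ 2. On the other hand G contains the 3-clique {0, 1, 2}. A clique must lie in a single bag of any decomposition, so no decomposition can have width below 2. The upper and lower bounds meet at 2, so that is the treewidth.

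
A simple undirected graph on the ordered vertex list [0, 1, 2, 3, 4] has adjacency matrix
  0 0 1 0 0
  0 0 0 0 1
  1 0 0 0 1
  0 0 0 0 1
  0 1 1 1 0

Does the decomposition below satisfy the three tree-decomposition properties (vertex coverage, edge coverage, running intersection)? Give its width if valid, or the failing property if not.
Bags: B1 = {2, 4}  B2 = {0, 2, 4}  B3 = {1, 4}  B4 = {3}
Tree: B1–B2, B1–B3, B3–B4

No — edge (4,3) lies in no bag.

A tree decomposition must satisfy three properties: every vertex lies in some bag; for every edge, both endpoints lie together in some bag; and for every vertex, the bags containing it form a connected subtree. Here edge (4,3) lies in no bag, so the decomposition is invalid.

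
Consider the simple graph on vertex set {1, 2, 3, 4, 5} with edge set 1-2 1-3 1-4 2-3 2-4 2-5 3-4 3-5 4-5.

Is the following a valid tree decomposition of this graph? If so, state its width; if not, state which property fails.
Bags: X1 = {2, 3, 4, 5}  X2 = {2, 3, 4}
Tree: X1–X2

A tree decomposition must satisfy three properties: every vertex lies in some bag; for every edge, both endpoints lie together in some bag; and for every vertex, the bags containing it form a connected subtree. Here vertex 1 appears in no bag, so the decomposition is invalid.

No — vertex 1 appears in no bag.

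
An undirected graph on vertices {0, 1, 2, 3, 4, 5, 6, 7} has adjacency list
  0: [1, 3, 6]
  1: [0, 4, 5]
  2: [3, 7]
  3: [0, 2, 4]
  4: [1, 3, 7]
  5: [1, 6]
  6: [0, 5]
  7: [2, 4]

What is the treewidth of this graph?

2

A width-2 tree decomposition is:
Bags: B1 = {2, 4, 7}  B2 = {2, 3, 4}  B3 = {1, 3, 4}  B4 = {0, 1, 3}  B5 = {0, 1, 5}  B6 = {0, 5, 6}
Tree: B1–B2, B2–B3, B3–B4, B4–B5, B5–B6
Each bag holds 3 vertices, so the decomposition has width 2, which upper-bounds the treewidth. The edges 7–2–3–4–7 form a cycle, so G is not a tree and its treewidth is at least 2. The upper and lower bounds meet at 2, so that is the treewidth.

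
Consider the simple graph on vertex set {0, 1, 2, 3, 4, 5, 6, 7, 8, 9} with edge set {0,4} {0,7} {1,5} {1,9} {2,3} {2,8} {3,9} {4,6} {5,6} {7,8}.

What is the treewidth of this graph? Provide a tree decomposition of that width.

Every bag has size at most 3, so the width is 3 − 1 = 2 and tw(G) ≤ 2. The edges 0–4–6–5–1–9–3–2–8–7–0 form a cycle, so G is not a tree and its treewidth is at least 2. Hence tw(G) = 2 exactly.

Treewidth 2.
One optimal decomposition is:
Bags: B1 = {0, 4, 6}  B2 = {0, 5, 6}  B3 = {0, 1, 5}  B4 = {0, 1, 9}  B5 = {0, 3, 9}  B6 = {0, 2, 3}  B7 = {0, 2, 8}  B8 = {0, 7, 8}
Tree: B1–B2, B2–B3, B3–B4, B4–B5, B5–B6, B6–B7, B7–B8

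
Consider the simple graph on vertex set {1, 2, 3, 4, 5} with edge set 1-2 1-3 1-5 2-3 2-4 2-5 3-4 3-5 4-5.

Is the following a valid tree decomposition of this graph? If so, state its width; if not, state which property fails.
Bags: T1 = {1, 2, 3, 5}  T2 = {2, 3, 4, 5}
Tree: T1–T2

Checking the three conditions: (i) the bags cover all of {1, 2, 3, 4, 5}; (ii) for each edge, some bag contains both endpoints; (iii) the bags containing any fixed vertex form a subtree. All hold, so the decomposition is valid with width 4 − 1 = 3.

Yes; width 3.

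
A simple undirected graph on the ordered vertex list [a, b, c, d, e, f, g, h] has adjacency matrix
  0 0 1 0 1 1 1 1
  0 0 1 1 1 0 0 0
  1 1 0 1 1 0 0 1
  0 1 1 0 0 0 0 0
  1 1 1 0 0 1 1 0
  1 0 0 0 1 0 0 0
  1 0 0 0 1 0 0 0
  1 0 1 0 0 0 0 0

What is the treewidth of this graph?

A width-2 tree decomposition is:
Bags: B1 = {b, c, d}  B2 = {b, c, e}  B3 = {a, c, e}  B4 = {a, e, g}  B5 = {a, c, h}  B6 = {a, e, f}
Tree: B1–B2, B2–B3, B3–B4, B3–B5, B4–B6
The largest bag has 3 vertices, giving width 2; this decomposition certifies tw(G) ≤ 2. Conversely, {a, e, g} is a clique of size 3, and the vertices of any clique must share a bag in every tree decomposition; so some bag has ≥ 3 vertices and tw(G) ≥ 2. Therefore the treewidth is 2.

2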